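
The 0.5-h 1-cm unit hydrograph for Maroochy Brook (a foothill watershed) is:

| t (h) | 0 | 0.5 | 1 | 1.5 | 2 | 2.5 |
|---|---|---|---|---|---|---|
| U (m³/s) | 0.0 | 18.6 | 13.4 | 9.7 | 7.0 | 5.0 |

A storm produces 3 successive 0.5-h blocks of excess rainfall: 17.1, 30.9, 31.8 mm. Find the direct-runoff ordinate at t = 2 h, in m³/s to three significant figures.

Q ≈ 84.6 m³/s

By discrete convolution, Q_j = Σ (P_i / 10 mm) · U_{j−i}.
At t = 2 h (j=4): Q = (17.1/10)·7.0 + (30.9/10)·9.7 + (31.8/10)·13.4 = 84.6 m³/s.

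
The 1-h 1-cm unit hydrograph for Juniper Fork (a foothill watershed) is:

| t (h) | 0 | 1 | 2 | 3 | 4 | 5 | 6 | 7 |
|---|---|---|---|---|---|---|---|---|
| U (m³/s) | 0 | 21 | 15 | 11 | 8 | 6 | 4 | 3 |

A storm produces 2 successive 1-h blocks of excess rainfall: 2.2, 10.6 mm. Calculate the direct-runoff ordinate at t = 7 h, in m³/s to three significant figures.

By discrete convolution, Q_j = Σ (P_i / 10 mm) · U_{j−i}.
At t = 7 h (j=7): Q = (2.2/10)·3 + (10.6/10)·4 = 4.90 m³/s.

Q ≈ 4.90 m³/s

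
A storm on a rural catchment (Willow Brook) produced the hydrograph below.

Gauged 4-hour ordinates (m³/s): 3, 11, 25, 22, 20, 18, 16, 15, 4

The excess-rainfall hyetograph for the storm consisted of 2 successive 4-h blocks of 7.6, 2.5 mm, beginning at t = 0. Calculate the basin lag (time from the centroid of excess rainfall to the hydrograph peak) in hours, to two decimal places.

t_L ≈ 5.01 h

Centroid of excess rainfall: t_c = Σ P_i·t̄_i / ΣP_i = 2.9901 h (block centres at 2, 6 h).
Hydrograph peak occurs at t = 8 h, so basin lag t_L = 8 − 2.9901 = 5.01 h.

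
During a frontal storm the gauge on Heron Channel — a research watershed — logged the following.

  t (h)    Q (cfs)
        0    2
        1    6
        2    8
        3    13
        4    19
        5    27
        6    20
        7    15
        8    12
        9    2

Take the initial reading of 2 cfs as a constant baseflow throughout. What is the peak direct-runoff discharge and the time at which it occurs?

Subtracting baseflow gives direct-runoff ordinates: 0.0, 4.0, 6.0, 11.0, 17.0, 25.0, 18.0, 13.0, 10.0, 0.0 cfs.
The maximum is 25.0 cfs, occurring at the reading for t = 5 h.

Q_p = 25.0 cfs at t = 5 h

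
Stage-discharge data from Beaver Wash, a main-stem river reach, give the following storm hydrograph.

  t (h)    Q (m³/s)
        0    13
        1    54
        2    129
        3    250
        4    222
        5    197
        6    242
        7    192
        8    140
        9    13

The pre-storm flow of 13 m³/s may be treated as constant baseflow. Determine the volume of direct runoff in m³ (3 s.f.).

Direct-runoff ordinates (Q − Q_b): 0.0, 41.0, 116.0, 237.0, 209.0, 184.0, 229.0, 179.0, 127.0, 0.0 m³/s.
ΣQ_DR = 1322 m³/s.
With Δt = 1 h = 3600 s, V = ΣQ_DR · Δt = 1322 × 3600 = 4.76 × 10^6 m³.

V ≈ 4.76 × 10^6 m³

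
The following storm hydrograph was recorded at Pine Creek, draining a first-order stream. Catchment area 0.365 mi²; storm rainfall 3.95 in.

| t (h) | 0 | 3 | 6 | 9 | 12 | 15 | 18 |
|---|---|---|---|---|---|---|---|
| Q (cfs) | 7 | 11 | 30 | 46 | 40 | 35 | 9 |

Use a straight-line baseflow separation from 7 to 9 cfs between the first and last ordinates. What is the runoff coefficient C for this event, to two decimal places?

C ≈ 0.39

ΣQ_DR = 122.0 cfs; V = ΣQ_DR·Δt = 1.318 × 10^6 ft³.
Runoff depth d = V / A = 1.554 in.
C = d / P = 1.554 / 3.95 = 0.39.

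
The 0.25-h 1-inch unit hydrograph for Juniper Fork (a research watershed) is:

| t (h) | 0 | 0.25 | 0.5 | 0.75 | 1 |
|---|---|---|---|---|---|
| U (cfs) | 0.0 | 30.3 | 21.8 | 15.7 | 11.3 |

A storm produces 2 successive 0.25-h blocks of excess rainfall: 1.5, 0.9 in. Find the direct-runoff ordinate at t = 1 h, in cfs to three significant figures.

By discrete convolution, Q_j = Σ (P_i / 1 in) · U_{j−i}.
At t = 1 h (j=4): Q = (1.5/1)·11.3 + (0.9/1)·15.7 = 31.1 cfs.

Q ≈ 31.1 cfs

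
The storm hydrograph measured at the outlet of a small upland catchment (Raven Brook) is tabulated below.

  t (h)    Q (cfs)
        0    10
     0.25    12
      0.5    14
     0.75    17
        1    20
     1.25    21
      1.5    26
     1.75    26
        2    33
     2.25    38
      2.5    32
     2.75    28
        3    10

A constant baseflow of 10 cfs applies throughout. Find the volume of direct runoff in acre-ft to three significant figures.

Direct-runoff ordinates (Q − Q_b): 0.0, 2.0, 4.0, 7.0, 10.0, 11.0, 16.0, 16.0, 23.0, 28.0, 22.0, 18.0, 0.0 cfs.
ΣQ_DR = 157.0 cfs.
With Δt = 0.25 h = 900 s, V = ΣQ_DR · Δt = 157.0 × 900 = 1.41 × 10^5 ft³ = 3.24 acre-ft.

V ≈ 3.24 acre-ft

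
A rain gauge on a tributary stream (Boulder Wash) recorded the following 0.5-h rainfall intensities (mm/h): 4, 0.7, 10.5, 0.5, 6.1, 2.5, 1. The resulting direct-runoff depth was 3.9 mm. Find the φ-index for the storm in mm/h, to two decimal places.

Only the 2 blocks with intensity above φ contribute runoff: 10.5, 6.1 mm/h.
Σ(I−φ)·Δt = d  ⇒  (10.5+6.1 − 2φ)·0.5 = 3.9
φ = (16.60 − 3.9/0.5) / 2 = 4.40 mm/h.

φ ≈ 4.40 mm/h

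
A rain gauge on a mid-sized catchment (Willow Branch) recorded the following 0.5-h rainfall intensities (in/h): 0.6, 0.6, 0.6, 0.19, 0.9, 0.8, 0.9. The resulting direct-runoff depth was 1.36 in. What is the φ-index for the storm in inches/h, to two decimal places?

φ ≈ 0.28 in/h

Only the 6 blocks with intensity above φ contribute runoff: 0.6, 0.6, 0.6, 0.9, 0.8, 0.9 in/h.
Σ(I−φ)·Δt = d  ⇒  (0.6+0.6+0.6+0.9+0.8+0.9 − 6φ)·0.5 = 1.36
φ = (4.400 − 1.36/0.5) / 6 = 0.28 in/h.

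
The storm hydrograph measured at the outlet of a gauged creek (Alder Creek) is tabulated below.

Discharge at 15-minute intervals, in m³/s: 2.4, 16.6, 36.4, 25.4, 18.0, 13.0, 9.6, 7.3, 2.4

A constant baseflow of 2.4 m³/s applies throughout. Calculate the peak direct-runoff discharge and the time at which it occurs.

Subtracting baseflow gives direct-runoff ordinates: 0.0, 14.2, 34.0, 23.0, 15.6, 10.6, 7.2, 4.9, 0.0 m³/s.
The maximum is 34.0 m³/s, occurring at the reading for t = 0.5 h.

Q_p = 34.0 m³/s at t = 0.5 h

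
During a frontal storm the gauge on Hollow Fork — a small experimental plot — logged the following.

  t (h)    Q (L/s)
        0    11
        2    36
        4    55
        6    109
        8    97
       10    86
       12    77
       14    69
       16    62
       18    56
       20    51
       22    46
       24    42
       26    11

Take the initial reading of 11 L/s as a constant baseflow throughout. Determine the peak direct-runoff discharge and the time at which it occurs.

Q_p = 98.0 L/s at t = 6 h

Subtracting baseflow gives direct-runoff ordinates: 0.0, 25.0, 44.0, 98.0, 86.0, 75.0, 66.0, 58.0, 51.0, 45.0, 40.0, 35.0, 31.0, 0.0 L/s.
The maximum is 98.0 L/s, occurring at the reading for t = 6 h.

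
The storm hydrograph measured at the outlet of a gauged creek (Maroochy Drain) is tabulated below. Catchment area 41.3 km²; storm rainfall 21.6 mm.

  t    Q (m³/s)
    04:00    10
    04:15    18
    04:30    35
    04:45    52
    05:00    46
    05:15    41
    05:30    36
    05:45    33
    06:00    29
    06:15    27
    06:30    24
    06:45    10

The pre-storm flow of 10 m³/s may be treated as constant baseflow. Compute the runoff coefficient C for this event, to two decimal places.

C ≈ 0.24

ΣQ_DR = 241.0 m³/s; V = ΣQ_DR·Δt = 2.169 × 10^5 m³.
Runoff depth d = V / A = 5.252 mm.
C = d / P = 5.252 / 21.6 = 0.24.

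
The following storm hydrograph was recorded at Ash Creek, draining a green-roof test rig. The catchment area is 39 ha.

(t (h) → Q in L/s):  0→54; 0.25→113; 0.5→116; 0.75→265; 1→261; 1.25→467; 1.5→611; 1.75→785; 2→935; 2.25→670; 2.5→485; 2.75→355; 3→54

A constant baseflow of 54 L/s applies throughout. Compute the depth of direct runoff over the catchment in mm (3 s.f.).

d ≈ 10.3 mm

Direct runoff: 0.0, 59.0, 62.0, 211.0, 207.0, 413.0, 557.0, 731.0, 881.0, 616.0, 431.0, 301.0, 0.0 L/s; ΣQ_DR = 4469 L/s.
V = ΣQ_DR · Δt = 4469 × 900 s = 4.022 × 10^6 L.
Over A = 39 ha, depth = V / A = 10.3 mm.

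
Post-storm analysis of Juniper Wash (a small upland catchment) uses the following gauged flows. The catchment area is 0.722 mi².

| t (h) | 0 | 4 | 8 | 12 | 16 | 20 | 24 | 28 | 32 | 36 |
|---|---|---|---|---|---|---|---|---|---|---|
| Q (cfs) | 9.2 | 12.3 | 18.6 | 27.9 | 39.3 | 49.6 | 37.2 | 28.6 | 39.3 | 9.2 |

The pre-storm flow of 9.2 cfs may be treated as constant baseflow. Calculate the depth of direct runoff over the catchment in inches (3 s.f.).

Direct runoff: 0.0, 3.1, 9.4, 18.7, 30.1, 40.4, 28.0, 19.4, 30.1, 0.0 cfs; ΣQ_DR = 179.2 cfs.
V = ΣQ_DR · Δt = 179.2 × 14400 s = 2.580 × 10^6 ft³.
Over A = 0.722 mi², depth = V / A = 1.54 in.

d ≈ 1.54 in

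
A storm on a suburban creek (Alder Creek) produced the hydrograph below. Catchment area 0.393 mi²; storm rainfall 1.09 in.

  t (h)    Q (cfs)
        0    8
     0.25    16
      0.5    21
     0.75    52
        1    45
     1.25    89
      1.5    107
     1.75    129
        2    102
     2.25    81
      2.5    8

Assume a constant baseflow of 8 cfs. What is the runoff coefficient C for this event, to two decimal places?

ΣQ_DR = 570.0 cfs; V = ΣQ_DR·Δt = 5.130 × 10^5 ft³.
Runoff depth d = V / A = 0.5619 in.
C = d / P = 0.5619 / 1.09 = 0.52.

C ≈ 0.52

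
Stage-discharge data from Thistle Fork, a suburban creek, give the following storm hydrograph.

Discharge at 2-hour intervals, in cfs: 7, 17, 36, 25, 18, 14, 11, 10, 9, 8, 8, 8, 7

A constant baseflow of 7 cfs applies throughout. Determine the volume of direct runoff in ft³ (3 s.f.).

Direct-runoff ordinates (Q − Q_b): 0.0, 10.0, 29.0, 18.0, 11.0, 7.0, 4.0, 3.0, 2.0, 1.0, 1.0, 1.0, 0.0 cfs.
ΣQ_DR = 87.00 cfs.
With Δt = 2 h = 7200 s, V = ΣQ_DR · Δt = 87.00 × 7200 = 6.26 × 10^5 ft³.

V ≈ 6.26 × 10^5 ft³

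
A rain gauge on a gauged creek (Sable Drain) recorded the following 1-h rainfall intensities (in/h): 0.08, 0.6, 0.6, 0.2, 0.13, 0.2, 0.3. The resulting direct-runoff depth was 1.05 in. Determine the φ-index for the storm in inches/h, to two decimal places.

φ ≈ 0.17 in/h

Only the 5 blocks with intensity above φ contribute runoff: 0.6, 0.6, 0.2, 0.2, 0.3 in/h.
Σ(I−φ)·Δt = d  ⇒  (0.6+0.6+0.2+0.2+0.3 − 5φ)·1 = 1.05
φ = (1.900 − 1.05/1) / 5 = 0.17 in/h.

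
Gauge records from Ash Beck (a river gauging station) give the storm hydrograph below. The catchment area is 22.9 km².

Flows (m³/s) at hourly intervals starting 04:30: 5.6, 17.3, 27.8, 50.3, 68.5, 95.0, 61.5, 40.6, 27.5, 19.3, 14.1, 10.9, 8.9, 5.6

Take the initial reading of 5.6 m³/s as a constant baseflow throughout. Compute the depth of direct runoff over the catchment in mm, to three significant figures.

Direct runoff: 0.0, 11.7, 22.2, 44.7, 62.9, 89.4, 55.9, 35.0, 21.9, 13.7, 8.5, 5.3, 3.3, 0.0 m³/s; ΣQ_DR = 374.5 m³/s.
V = ΣQ_DR · Δt = 374.5 × 3600 s = 1.348 × 10^6 m³.
Over A = 22.9 km², depth = V / A = 58.9 mm.

d ≈ 58.9 mm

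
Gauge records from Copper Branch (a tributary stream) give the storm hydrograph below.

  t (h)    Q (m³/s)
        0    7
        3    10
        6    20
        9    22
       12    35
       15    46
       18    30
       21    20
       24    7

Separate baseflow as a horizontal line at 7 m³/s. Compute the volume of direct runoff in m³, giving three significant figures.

V ≈ 1.45 × 10^6 m³

Direct-runoff ordinates (Q − Q_b): 0.0, 3.0, 13.0, 15.0, 28.0, 39.0, 23.0, 13.0, 0.0 m³/s.
ΣQ_DR = 134.0 m³/s.
With Δt = 3 h = 10800 s, V = ΣQ_DR · Δt = 134.0 × 10800 = 1.45 × 10^6 m³.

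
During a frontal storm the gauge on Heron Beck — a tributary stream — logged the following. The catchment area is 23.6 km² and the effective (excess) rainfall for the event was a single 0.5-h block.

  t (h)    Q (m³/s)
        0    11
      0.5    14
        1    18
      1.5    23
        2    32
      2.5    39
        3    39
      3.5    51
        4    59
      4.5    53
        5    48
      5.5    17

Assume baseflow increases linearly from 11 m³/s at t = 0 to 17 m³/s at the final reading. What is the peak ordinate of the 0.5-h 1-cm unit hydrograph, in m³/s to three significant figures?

Direct runoff: 0.00, 2.45, 5.91, 10.36, 18.82, 25.27, 24.73, 36.18, 43.64, 37.09, 31.55, 0.00 m³/s; ΣQ_DR = 236.0 m³/s, peak = 43.64 m³/s.
Runoff depth d = ΣQ_DR·Δt / A = 236.0 × 1800 / (23.6 km²) = 18.00 mm.
The 1-cm UH is the DRH scaled by (10 mm)/d, so U_p = 43.64 × 10/18.00 = 24.2 m³/s.

U_p ≈ 24.2 m³/s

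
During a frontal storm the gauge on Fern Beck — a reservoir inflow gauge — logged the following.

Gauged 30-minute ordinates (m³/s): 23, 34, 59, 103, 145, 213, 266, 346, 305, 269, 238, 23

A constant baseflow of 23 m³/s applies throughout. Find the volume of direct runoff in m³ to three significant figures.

Direct-runoff ordinates (Q − Q_b): 0.0, 11.0, 36.0, 80.0, 122.0, 190.0, 243.0, 323.0, 282.0, 246.0, 215.0, 0.0 m³/s.
ΣQ_DR = 1748 m³/s.
With Δt = 0.5 h = 1800 s, V = ΣQ_DR · Δt = 1748 × 1800 = 3.15 × 10^6 m³.

V ≈ 3.15 × 10^6 m³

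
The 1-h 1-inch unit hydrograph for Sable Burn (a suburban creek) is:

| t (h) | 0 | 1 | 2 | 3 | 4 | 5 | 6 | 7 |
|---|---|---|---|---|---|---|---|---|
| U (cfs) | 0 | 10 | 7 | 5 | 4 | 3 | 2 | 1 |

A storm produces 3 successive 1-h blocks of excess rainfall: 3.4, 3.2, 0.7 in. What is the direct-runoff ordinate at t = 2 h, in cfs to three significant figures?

Q ≈ 55.8 cfs

By discrete convolution, Q_j = Σ (P_i / 1 in) · U_{j−i}.
At t = 2 h (j=2): Q = (3.4/1)·7 + (3.2/1)·10 + (0.7/1)·0 = 55.8 cfs.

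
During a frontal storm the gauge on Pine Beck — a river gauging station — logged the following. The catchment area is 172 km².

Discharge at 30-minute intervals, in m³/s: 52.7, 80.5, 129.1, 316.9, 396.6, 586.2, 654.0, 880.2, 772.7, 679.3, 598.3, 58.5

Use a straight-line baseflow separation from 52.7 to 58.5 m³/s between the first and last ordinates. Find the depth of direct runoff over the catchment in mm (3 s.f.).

Direct runoff: 0.00, 27.27, 75.35, 262.62, 341.79, 530.86, 598.14, 823.81, 715.78, 621.85, 540.33, 0.00 m³/s; ΣQ_DR = 4538 m³/s.
V = ΣQ_DR · Δt = 4538 × 1800 s = 8.168 × 10^6 m³.
Over A = 172 km², depth = V / A = 47.5 mm.

d ≈ 47.5 mm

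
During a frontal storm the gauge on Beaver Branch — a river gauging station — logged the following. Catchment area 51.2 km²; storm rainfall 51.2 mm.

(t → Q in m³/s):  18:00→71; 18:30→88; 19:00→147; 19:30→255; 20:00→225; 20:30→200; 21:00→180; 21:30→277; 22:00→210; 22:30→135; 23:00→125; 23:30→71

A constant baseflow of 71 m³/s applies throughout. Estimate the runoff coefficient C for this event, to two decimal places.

ΣQ_DR = 1132 m³/s; V = ΣQ_DR·Δt = 2.038 × 10^6 m³.
Runoff depth d = V / A = 39.80 mm.
C = d / P = 39.80 / 51.2 = 0.78.

C ≈ 0.78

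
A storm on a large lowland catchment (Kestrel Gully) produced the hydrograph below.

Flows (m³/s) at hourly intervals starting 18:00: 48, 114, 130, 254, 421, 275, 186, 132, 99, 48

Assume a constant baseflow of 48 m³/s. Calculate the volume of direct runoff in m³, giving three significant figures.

Direct-runoff ordinates (Q − Q_b): 0.0, 66.0, 82.0, 206.0, 373.0, 227.0, 138.0, 84.0, 51.0, 0.0 m³/s.
ΣQ_DR = 1227 m³/s.
With Δt = 1 h = 3600 s, V = ΣQ_DR · Δt = 1227 × 3600 = 4.42 × 10^6 m³.

V ≈ 4.42 × 10^6 m³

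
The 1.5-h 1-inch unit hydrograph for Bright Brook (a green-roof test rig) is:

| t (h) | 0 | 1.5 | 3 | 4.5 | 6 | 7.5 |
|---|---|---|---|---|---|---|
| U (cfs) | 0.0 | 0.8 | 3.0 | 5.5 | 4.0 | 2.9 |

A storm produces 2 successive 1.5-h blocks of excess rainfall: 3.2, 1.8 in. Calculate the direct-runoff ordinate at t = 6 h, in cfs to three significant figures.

Q ≈ 22.7 cfs

By discrete convolution, Q_j = Σ (P_i / 1 in) · U_{j−i}.
At t = 6 h (j=4): Q = (3.2/1)·4.0 + (1.8/1)·5.5 = 22.7 cfs.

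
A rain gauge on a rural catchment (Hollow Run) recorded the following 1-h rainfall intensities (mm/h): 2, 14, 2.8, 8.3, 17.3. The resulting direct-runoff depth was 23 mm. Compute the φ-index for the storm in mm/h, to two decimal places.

φ ≈ 5.53 mm/h

Only the 3 blocks with intensity above φ contribute runoff: 14, 8.3, 17.3 mm/h.
Σ(I−φ)·Δt = d  ⇒  (14+8.3+17.3 − 3φ)·1 = 23
φ = (39.60 − 23/1) / 3 = 5.53 mm/h.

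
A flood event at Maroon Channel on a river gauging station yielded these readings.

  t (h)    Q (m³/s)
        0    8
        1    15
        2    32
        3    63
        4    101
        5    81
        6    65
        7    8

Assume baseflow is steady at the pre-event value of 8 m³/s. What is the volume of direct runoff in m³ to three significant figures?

V ≈ 1.11 × 10^6 m³

Direct-runoff ordinates (Q − Q_b): 0.0, 7.0, 24.0, 55.0, 93.0, 73.0, 57.0, 0.0 m³/s.
ΣQ_DR = 309.0 m³/s.
With Δt = 1 h = 3600 s, V = ΣQ_DR · Δt = 309.0 × 3600 = 1.11 × 10^6 m³.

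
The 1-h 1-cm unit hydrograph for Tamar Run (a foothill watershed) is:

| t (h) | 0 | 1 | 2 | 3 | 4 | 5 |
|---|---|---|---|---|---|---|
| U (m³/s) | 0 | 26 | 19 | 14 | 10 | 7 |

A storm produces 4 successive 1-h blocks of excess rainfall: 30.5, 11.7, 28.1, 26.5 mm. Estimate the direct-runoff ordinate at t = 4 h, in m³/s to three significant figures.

By discrete convolution, Q_j = Σ (P_i / 10 mm) · U_{j−i}.
At t = 4 h (j=4): Q = (30.5/10)·10 + (11.7/10)·14 + (28.1/10)·19 + (26.5/10)·26 = 169 m³/s.

Q ≈ 169 m³/s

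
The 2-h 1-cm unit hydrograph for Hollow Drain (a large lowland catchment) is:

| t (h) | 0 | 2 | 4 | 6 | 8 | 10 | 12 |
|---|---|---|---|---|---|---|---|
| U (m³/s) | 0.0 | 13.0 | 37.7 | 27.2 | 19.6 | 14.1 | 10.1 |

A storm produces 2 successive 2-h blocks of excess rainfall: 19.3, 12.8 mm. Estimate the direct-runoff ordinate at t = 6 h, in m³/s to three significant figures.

Q ≈ 101 m³/s

By discrete convolution, Q_j = Σ (P_i / 10 mm) · U_{j−i}.
At t = 6 h (j=3): Q = (19.3/10)·27.2 + (12.8/10)·37.7 = 101 m³/s.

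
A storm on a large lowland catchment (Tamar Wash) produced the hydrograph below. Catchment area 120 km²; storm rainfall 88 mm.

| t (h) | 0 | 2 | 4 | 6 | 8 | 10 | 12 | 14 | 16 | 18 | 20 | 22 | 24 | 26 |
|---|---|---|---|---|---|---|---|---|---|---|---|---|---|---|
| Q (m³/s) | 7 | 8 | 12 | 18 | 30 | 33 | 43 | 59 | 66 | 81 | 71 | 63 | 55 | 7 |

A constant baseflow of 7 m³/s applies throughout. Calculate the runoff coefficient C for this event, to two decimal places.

C ≈ 0.31

ΣQ_DR = 455.0 m³/s; V = ΣQ_DR·Δt = 3.276 × 10^6 m³.
Runoff depth d = V / A = 27.30 mm.
C = d / P = 27.30 / 88 = 0.31.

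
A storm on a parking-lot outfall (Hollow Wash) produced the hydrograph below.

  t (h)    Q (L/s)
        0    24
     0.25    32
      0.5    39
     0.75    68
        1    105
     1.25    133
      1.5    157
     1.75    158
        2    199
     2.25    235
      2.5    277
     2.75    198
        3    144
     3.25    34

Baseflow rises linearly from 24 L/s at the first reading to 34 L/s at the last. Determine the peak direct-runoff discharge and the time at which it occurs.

Q_p = 245.31 L/s at t = 2.5 h

Subtracting baseflow gives direct-runoff ordinates: 0.00, 7.23, 13.46, 41.69, 77.92, 105.15, 128.38, 128.62, 168.85, 204.08, 245.31, 165.54, 110.77, 0.00 L/s.
The maximum is 245.31 L/s, occurring at the reading for t = 2.5 h.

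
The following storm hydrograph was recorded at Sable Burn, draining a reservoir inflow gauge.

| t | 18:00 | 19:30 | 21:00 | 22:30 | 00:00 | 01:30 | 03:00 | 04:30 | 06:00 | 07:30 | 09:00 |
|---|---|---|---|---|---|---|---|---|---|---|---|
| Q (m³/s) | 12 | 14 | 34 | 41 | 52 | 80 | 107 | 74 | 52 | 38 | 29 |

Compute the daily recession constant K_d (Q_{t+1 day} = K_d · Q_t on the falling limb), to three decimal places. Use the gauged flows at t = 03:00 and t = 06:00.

Between t = 03:00 and t = 06:00 the flow falls from 107 to 52 m³/s over 2×1.5 h = 3 h.
Per-interval ratio K = (52/107)^(1/2) = 0.6971; K_d = K^(24/1.5) = 0.003.

K_d ≈ 0.003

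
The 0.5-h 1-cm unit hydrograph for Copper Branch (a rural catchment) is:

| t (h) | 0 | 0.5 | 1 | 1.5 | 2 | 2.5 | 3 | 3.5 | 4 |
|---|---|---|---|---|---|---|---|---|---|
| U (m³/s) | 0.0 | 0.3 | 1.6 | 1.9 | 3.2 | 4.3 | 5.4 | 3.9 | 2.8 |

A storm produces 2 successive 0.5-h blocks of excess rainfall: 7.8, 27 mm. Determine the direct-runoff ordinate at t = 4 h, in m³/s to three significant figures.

Q ≈ 12.7 m³/s

By discrete convolution, Q_j = Σ (P_i / 10 mm) · U_{j−i}.
At t = 4 h (j=8): Q = (7.8/10)·2.8 + (27/10)·3.9 = 12.7 m³/s.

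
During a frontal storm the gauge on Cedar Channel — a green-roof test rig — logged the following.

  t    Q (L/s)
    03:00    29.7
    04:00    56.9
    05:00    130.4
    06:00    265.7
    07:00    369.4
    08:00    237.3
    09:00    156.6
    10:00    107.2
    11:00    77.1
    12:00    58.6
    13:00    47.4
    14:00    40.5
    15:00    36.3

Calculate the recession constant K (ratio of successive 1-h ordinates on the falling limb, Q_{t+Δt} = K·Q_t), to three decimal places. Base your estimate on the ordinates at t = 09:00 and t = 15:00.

Using the recession-limb readings at t = 09:00 and t = 15:00: Q falls from 156.6 to 36.3 L/s over 6 intervals.
K = (Q₂/Q₁)^(1/6) = (36.3/156.6)^(1/6) = 0.784.

K ≈ 0.784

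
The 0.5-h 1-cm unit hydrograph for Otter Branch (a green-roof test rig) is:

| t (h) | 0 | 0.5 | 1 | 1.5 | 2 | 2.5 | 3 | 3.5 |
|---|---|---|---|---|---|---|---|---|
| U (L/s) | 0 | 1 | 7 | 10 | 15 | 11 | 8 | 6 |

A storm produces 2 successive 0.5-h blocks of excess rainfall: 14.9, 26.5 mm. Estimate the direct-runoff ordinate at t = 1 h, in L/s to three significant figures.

Q ≈ 13.1 L/s

By discrete convolution, Q_j = Σ (P_i / 10 mm) · U_{j−i}.
At t = 1 h (j=2): Q = (14.9/10)·7 + (26.5/10)·1 = 13.1 L/s.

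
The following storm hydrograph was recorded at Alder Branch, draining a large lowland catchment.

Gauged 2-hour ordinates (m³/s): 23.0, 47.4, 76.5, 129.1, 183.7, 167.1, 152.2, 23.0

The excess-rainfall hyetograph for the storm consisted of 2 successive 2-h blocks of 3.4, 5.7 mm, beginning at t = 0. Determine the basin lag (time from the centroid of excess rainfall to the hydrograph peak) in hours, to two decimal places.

Centroid of excess rainfall: t_c = Σ P_i·t̄_i / ΣP_i = 2.2527 h (block centres at 1, 3 h).
Hydrograph peak occurs at t = 8 h, so basin lag t_L = 8 − 2.2527 = 5.75 h.

t_L ≈ 5.75 h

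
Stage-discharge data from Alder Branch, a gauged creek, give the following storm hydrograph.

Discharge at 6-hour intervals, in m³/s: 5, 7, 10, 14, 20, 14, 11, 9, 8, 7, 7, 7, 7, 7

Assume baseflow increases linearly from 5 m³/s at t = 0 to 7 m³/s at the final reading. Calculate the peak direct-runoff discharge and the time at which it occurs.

Subtracting baseflow gives direct-runoff ordinates: 0.00, 1.85, 4.69, 8.54, 14.38, 8.23, 5.08, 2.92, 1.77, 0.62, 0.46, 0.31, 0.15, 0.00 m³/s.
The maximum is 14.38 m³/s, occurring at the reading for t = 24 h.

Q_p = 14.38 m³/s at t = 24 h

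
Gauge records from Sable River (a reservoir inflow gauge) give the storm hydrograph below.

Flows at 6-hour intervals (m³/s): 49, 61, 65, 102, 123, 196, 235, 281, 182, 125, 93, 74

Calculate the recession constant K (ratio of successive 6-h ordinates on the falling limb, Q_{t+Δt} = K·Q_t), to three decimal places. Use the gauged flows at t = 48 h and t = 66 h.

Using the recession-limb readings at t = 48 h and t = 66 h: Q falls from 182 to 74 m³/s over 3 intervals.
K = (Q₂/Q₁)^(1/3) = (74/182)^(1/3) = 0.741.

K ≈ 0.741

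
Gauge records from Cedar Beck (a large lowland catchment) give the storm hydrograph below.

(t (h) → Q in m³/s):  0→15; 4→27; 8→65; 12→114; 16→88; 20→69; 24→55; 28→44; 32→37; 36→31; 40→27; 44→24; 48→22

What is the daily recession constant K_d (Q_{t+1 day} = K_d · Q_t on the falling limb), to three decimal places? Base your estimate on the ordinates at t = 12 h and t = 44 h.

K_d ≈ 0.311

Between t = 12 h and t = 44 h the flow falls from 114 to 24 m³/s over 8×4 h = 32 h.
Per-interval ratio K = (24/114)^(1/8) = 0.8230; K_d = K^(24/4) = 0.311.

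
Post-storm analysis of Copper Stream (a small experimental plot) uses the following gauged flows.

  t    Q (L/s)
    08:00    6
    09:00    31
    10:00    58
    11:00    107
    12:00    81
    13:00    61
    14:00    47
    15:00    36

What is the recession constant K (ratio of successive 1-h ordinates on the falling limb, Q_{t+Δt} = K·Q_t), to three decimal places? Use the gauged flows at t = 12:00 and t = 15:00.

K ≈ 0.763

Using the recession-limb readings at t = 12:00 and t = 15:00: Q falls from 81 to 36 L/s over 3 intervals.
K = (Q₂/Q₁)^(1/3) = (36/81)^(1/3) = 0.763.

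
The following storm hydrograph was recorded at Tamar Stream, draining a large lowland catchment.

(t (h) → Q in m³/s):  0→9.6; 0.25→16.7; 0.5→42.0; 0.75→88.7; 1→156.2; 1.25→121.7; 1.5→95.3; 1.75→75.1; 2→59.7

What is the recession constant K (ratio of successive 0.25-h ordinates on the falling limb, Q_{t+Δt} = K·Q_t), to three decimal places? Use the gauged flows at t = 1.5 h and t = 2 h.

Using the recession-limb readings at t = 1.5 h and t = 2 h: Q falls from 95.3 to 59.7 m³/s over 2 intervals.
K = (Q₂/Q₁)^(1/2) = (59.7/95.3)^(1/2) = 0.791.

K ≈ 0.791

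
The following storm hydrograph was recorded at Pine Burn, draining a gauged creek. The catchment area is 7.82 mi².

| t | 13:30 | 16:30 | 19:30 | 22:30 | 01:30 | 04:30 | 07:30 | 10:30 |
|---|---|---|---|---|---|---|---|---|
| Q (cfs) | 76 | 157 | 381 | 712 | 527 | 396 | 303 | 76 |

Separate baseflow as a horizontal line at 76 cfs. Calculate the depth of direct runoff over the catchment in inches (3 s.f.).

d ≈ 1.20 in

Direct runoff: 0.0, 81.0, 305.0, 636.0, 451.0, 320.0, 227.0, 0.0 cfs; ΣQ_DR = 2020 cfs.
V = ΣQ_DR · Δt = 2020 × 10800 s = 2.182 × 10^7 ft³.
Over A = 7.82 mi², depth = V / A = 1.20 in.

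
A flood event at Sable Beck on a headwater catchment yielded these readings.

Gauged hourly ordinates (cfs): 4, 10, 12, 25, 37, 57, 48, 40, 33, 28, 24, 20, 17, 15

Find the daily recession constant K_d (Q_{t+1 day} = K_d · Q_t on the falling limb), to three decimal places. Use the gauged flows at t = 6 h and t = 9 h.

K_d ≈ 0.013

Between t = 6 h and t = 9 h the flow falls from 48 to 28 cfs over 3×1 h = 3 h.
Per-interval ratio K = (28/48)^(1/3) = 0.8355; K_d = K^(24/1) = 0.013.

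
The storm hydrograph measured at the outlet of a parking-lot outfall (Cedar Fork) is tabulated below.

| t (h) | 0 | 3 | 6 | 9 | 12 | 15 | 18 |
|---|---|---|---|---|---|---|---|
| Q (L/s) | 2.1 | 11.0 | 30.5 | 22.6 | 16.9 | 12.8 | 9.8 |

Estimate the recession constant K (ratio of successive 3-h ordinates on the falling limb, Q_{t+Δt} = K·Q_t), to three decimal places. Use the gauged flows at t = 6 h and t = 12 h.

Using the recession-limb readings at t = 6 h and t = 12 h: Q falls from 30.5 to 16.9 L/s over 2 intervals.
K = (Q₂/Q₁)^(1/2) = (16.9/30.5)^(1/2) = 0.744.

K ≈ 0.744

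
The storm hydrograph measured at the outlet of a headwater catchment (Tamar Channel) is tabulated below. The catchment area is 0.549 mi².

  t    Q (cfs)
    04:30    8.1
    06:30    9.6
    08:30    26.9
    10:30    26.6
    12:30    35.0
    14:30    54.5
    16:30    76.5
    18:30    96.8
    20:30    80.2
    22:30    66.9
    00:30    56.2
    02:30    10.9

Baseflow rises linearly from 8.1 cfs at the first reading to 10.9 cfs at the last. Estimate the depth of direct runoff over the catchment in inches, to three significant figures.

Direct runoff: 0.00, 1.25, 18.29, 17.74, 25.88, 45.13, 66.87, 86.92, 70.06, 56.51, 45.55, 0.00 cfs; ΣQ_DR = 434.2 cfs.
V = ΣQ_DR · Δt = 434.2 × 7200 s = 3.126 × 10^6 ft³.
Over A = 0.549 mi², depth = V / A = 2.45 in.

d ≈ 2.45 in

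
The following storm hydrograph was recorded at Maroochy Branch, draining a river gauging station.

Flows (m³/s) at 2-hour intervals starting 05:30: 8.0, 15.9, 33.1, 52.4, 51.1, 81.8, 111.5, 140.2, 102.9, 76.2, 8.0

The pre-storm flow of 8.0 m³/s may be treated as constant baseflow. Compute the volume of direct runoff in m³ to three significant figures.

V ≈ 4.27 × 10^6 m³

Direct-runoff ordinates (Q − Q_b): 0.0, 7.9, 25.1, 44.4, 43.1, 73.8, 103.5, 132.2, 94.9, 68.2, 0.0 m³/s.
ΣQ_DR = 593.1 m³/s.
With Δt = 2 h = 7200 s, V = ΣQ_DR · Δt = 593.1 × 7200 = 4.27 × 10^6 m³.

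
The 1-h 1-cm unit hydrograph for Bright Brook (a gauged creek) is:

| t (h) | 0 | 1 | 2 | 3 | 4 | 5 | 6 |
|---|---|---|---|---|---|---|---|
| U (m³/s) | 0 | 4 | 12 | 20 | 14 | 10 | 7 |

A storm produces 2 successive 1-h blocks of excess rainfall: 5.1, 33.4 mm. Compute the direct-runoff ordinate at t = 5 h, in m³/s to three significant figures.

Q ≈ 51.9 m³/s

By discrete convolution, Q_j = Σ (P_i / 10 mm) · U_{j−i}.
At t = 5 h (j=5): Q = (5.1/10)·10 + (33.4/10)·14 = 51.9 m³/s.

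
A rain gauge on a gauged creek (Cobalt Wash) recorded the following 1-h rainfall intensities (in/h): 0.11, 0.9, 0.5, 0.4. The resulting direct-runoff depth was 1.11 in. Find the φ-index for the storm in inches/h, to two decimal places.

φ ≈ 0.23 in/h

Only the 3 blocks with intensity above φ contribute runoff: 0.9, 0.5, 0.4 in/h.
Σ(I−φ)·Δt = d  ⇒  (0.9+0.5+0.4 − 3φ)·1 = 1.11
φ = (1.800 − 1.11/1) / 3 = 0.23 in/h.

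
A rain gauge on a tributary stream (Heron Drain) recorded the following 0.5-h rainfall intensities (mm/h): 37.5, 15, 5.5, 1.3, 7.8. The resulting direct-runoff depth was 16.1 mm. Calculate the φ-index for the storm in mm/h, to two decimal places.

Only the 2 blocks with intensity above φ contribute runoff: 37.5, 15 mm/h.
Σ(I−φ)·Δt = d  ⇒  (37.5+15 − 2φ)·0.5 = 16.1
φ = (52.50 − 16.1/0.5) / 2 = 10.15 mm/h.

φ ≈ 10.15 mm/h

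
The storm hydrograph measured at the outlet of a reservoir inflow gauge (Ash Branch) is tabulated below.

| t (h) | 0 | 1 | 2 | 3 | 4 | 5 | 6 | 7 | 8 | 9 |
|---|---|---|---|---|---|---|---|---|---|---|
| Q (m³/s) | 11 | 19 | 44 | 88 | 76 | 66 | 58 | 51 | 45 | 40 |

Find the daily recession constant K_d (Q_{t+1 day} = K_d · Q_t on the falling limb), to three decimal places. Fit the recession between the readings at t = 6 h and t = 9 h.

K_d ≈ 0.051

Between t = 6 h and t = 9 h the flow falls from 58 to 40 m³/s over 3×1 h = 3 h.
Per-interval ratio K = (40/58)^(1/3) = 0.8835; K_d = K^(24/1) = 0.051.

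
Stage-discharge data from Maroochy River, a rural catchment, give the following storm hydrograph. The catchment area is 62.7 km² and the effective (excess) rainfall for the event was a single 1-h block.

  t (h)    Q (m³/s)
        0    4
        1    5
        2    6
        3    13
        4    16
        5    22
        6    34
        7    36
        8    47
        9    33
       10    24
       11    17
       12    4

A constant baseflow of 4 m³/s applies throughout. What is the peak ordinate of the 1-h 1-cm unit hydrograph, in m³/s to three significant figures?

U_p ≈ 35.8 m³/s

Direct runoff: 0.0, 1.0, 2.0, 9.0, 12.0, 18.0, 30.0, 32.0, 43.0, 29.0, 20.0, 13.0, 0.0 m³/s; ΣQ_DR = 209.0 m³/s, peak = 43.0 m³/s.
Runoff depth d = ΣQ_DR·Δt / A = 209.0 × 3600 / (62.7 km²) = 12.00 mm.
The 1-cm UH is the DRH scaled by (10 mm)/d, so U_p = 43.0 × 10/12.00 = 35.8 m³/s.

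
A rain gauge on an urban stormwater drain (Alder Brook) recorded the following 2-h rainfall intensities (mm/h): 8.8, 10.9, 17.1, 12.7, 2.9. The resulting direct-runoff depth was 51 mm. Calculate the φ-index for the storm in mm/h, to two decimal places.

φ ≈ 6.00 mm/h

Only the 4 blocks with intensity above φ contribute runoff: 8.8, 10.9, 17.1, 12.7 mm/h.
Σ(I−φ)·Δt = d  ⇒  (8.8+10.9+17.1+12.7 − 4φ)·2 = 51
φ = (49.50 − 51/2) / 4 = 6.00 mm/h.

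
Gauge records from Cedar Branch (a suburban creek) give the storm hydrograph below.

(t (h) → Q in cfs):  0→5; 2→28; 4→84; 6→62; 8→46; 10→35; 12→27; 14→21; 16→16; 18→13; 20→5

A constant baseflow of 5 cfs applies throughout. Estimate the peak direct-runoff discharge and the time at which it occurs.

Subtracting baseflow gives direct-runoff ordinates: 0.0, 23.0, 79.0, 57.0, 41.0, 30.0, 22.0, 16.0, 11.0, 8.0, 0.0 cfs.
The maximum is 79.0 cfs, occurring at the reading for t = 4 h.

Q_p = 79.0 cfs at t = 4 h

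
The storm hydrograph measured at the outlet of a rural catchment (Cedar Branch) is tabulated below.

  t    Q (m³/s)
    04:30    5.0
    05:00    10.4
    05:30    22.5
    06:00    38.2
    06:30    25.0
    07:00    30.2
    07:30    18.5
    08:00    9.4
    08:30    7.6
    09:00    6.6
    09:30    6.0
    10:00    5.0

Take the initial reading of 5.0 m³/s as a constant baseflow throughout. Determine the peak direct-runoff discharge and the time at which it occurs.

Subtracting baseflow gives direct-runoff ordinates: 0.0, 5.4, 17.5, 33.2, 20.0, 25.2, 13.5, 4.4, 2.6, 1.6, 1.0, 0.0 m³/s.
The maximum is 33.2 m³/s, occurring at the reading for t = 06:00.

Q_p = 33.2 m³/s at t = 06:00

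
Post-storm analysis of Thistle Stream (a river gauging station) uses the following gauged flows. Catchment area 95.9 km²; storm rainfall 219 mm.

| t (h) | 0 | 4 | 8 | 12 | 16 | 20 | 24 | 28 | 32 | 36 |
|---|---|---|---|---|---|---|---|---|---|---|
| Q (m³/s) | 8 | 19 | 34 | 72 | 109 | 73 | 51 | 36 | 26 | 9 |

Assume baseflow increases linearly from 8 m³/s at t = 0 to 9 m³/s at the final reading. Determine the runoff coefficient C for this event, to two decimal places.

C ≈ 0.24

ΣQ_DR = 352.0 m³/s; V = ΣQ_DR·Δt = 5.069 × 10^6 m³.
Runoff depth d = V / A = 52.86 mm.
C = d / P = 52.86 / 219 = 0.24.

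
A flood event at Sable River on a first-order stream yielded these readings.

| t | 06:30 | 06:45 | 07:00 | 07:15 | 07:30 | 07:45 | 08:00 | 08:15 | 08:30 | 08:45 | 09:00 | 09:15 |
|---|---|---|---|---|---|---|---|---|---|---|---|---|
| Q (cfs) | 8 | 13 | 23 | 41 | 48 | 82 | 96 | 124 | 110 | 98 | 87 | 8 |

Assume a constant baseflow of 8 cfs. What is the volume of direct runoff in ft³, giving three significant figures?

V ≈ 5.78 × 10^5 ft³

Direct-runoff ordinates (Q − Q_b): 0.0, 5.0, 15.0, 33.0, 40.0, 74.0, 88.0, 116.0, 102.0, 90.0, 79.0, 0.0 cfs.
ΣQ_DR = 642.0 cfs.
With Δt = 0.25 h = 900 s, V = ΣQ_DR · Δt = 642.0 × 900 = 5.78 × 10^5 ft³.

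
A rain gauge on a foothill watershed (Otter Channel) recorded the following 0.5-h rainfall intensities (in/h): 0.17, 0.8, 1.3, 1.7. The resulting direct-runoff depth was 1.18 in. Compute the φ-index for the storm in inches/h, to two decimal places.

φ ≈ 0.48 in/h

Only the 3 blocks with intensity above φ contribute runoff: 0.8, 1.3, 1.7 in/h.
Σ(I−φ)·Δt = d  ⇒  (0.8+1.3+1.7 − 3φ)·0.5 = 1.18
φ = (3.800 − 1.18/0.5) / 3 = 0.48 in/h.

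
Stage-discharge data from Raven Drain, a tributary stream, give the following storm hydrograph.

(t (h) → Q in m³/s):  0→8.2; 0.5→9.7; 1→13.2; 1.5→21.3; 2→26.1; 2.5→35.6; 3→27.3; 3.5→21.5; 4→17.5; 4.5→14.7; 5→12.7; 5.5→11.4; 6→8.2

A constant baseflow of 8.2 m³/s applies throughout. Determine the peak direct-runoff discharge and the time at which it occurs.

Subtracting baseflow gives direct-runoff ordinates: 0.0, 1.5, 5.0, 13.1, 17.9, 27.4, 19.1, 13.3, 9.3, 6.5, 4.5, 3.2, 0.0 m³/s.
The maximum is 27.4 m³/s, occurring at the reading for t = 2.5 h.

Q_p = 27.4 m³/s at t = 2.5 h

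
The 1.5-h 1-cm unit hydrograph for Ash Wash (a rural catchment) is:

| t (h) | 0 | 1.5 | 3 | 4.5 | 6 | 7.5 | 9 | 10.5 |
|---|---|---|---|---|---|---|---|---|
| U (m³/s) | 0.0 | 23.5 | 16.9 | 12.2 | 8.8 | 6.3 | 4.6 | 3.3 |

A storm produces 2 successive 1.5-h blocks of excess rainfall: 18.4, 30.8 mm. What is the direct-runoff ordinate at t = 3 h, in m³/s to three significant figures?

By discrete convolution, Q_j = Σ (P_i / 10 mm) · U_{j−i}.
At t = 3 h (j=2): Q = (18.4/10)·16.9 + (30.8/10)·23.5 = 103 m³/s.

Q ≈ 103 m³/s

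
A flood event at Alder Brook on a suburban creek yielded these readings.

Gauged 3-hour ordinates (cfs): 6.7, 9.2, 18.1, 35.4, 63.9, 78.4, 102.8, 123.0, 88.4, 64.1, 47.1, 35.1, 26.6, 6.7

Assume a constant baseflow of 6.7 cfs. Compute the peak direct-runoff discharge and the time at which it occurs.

Subtracting baseflow gives direct-runoff ordinates: 0.0, 2.5, 11.4, 28.7, 57.2, 71.7, 96.1, 116.3, 81.7, 57.4, 40.4, 28.4, 19.9, 0.0 cfs.
The maximum is 116.3 cfs, occurring at the reading for t = 21 h.

Q_p = 116.3 cfs at t = 21 h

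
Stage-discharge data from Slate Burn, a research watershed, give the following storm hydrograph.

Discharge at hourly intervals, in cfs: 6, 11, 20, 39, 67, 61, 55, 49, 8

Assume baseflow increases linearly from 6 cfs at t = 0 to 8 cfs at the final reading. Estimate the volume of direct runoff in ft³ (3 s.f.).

Direct-runoff ordinates (Q − Q_b): 0.00, 4.75, 13.50, 32.25, 60.00, 53.75, 47.50, 41.25, 0.00 cfs.
ΣQ_DR = 253.0 cfs.
With Δt = 1 h = 3600 s, V = ΣQ_DR · Δt = 253.0 × 3600 = 9.11 × 10^5 ft³.

V ≈ 9.11 × 10^5 ft³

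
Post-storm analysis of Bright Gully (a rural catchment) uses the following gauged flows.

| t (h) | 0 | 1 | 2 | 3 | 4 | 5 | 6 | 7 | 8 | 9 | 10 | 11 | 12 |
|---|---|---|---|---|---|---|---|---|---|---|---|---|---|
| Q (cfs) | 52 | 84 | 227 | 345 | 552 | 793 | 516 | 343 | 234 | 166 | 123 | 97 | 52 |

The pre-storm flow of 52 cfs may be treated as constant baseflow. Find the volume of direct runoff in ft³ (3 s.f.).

Direct-runoff ordinates (Q − Q_b): 0.0, 32.0, 175.0, 293.0, 500.0, 741.0, 464.0, 291.0, 182.0, 114.0, 71.0, 45.0, 0.0 cfs.
ΣQ_DR = 2908 cfs.
With Δt = 1 h = 3600 s, V = ΣQ_DR · Δt = 2908 × 3600 = 1.05 × 10^7 ft³.

V ≈ 1.05 × 10^7 ft³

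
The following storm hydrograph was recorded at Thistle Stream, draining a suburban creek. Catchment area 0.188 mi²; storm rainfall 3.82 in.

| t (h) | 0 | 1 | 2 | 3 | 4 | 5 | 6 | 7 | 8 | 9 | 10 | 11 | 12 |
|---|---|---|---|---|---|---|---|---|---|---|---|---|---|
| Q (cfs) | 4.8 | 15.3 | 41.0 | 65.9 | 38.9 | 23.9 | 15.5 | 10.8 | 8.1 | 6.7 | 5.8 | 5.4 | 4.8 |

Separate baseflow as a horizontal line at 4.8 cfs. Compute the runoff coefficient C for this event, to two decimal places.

C ≈ 0.40

ΣQ_DR = 184.5 cfs; V = ΣQ_DR·Δt = 6.642 × 10^5 ft³.
Runoff depth d = V / A = 1.521 in.
C = d / P = 1.521 / 3.82 = 0.40.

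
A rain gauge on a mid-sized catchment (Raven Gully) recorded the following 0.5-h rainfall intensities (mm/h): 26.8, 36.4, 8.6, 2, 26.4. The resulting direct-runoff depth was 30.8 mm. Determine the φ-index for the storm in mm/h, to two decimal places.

Only the 3 blocks with intensity above φ contribute runoff: 26.8, 36.4, 26.4 mm/h.
Σ(I−φ)·Δt = d  ⇒  (26.8+36.4+26.4 − 3φ)·0.5 = 30.8
φ = (89.60 − 30.8/0.5) / 3 = 9.33 mm/h.

φ ≈ 9.33 mm/h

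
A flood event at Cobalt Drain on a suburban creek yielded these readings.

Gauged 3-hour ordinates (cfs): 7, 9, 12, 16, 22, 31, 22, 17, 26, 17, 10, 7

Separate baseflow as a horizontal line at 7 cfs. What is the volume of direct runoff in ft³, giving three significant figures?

Direct-runoff ordinates (Q − Q_b): 0.0, 2.0, 5.0, 9.0, 15.0, 24.0, 15.0, 10.0, 19.0, 10.0, 3.0, 0.0 cfs.
ΣQ_DR = 112.0 cfs.
With Δt = 3 h = 10800 s, V = ΣQ_DR · Δt = 112.0 × 10800 = 1.21 × 10^6 ft³.

V ≈ 1.21 × 10^6 ft³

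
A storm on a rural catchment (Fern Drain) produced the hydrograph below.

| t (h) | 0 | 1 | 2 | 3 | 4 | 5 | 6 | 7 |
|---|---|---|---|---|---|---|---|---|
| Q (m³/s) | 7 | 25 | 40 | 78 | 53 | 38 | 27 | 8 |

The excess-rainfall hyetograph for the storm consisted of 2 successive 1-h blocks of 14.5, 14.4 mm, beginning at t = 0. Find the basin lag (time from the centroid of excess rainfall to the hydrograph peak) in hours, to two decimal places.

t_L ≈ 2.00 h

Centroid of excess rainfall: t_c = Σ P_i·t̄_i / ΣP_i = 0.9983 h (block centres at 0.5, 1.5 h).
Hydrograph peak occurs at t = 3 h, so basin lag t_L = 3 − 0.9983 = 2.00 h.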